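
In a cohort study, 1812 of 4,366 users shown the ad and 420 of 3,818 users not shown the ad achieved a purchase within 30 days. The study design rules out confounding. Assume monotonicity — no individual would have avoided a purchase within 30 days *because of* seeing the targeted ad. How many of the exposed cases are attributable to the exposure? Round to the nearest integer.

p₁ = P(outcome | exposed) = 1812/4366 = 0.41503
p₀ = P(outcome | unexposed) = 420/3818 = 0.11001
PN = (p₁ − p₀)/p₁ = (0.41503 − 0.11001) / 0.41503 ≈ 0.73494.
Attributable cases ≈ PN × (exposed cases) = 0.73494 × 1812 ≈ 1331.72.

about 1332 cases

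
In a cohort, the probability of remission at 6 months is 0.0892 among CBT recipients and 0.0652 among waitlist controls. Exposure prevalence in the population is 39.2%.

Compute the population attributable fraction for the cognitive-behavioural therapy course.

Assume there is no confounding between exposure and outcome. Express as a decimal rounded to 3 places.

PAF ≈ 0.126

Let p₁ = 0.0892, p₀ = 0.0652.
Overall risk P(Y=1) = π·p₁ + (1−π)·p₀ = 0.392×0.0892 + 0.608×0.0652 = 0.074608.
Under exogeneity, PAF = [P(Y=1) − p₀] / P(Y=1).
PAF = (0.074608 − 0.0652) / 0.074608 ≈ 0.1261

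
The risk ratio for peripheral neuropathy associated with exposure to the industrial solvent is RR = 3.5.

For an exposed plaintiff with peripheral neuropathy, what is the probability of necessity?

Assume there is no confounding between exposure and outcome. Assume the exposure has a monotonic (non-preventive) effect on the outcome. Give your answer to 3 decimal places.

PN ≈ 0.714

Under exogeneity and monotonicity, PN = (RR − 1) / RR = 1 − 1/RR.
PN = (3.5 − 1) / 3.5 = 2.5 / 3.5 ≈ 0.7143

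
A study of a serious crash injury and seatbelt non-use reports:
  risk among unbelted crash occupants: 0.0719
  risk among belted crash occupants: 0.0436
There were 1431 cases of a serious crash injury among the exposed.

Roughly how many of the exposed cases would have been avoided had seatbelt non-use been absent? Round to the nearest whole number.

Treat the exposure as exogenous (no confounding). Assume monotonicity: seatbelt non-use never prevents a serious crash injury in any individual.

Let p₁ = 0.0719, p₀ = 0.0436.
PN = (p₁ − p₀)/p₁ = (0.0719 − 0.0436) / 0.0719 ≈ 0.39360.
Attributable cases ≈ PN × (exposed cases) = 0.39360 × 1431 ≈ 563.24.

about 563 cases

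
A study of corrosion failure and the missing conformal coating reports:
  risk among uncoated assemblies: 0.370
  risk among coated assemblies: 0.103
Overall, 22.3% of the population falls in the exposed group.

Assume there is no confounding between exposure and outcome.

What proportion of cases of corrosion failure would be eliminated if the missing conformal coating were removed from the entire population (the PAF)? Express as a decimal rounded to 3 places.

PAF ≈ 0.366

Let p₁ = 0.37, p₀ = 0.103.
Overall risk P(Y=1) = π·p₁ + (1−π)·p₀ = 0.223×0.37 + 0.777×0.103 = 0.16254.
Under exogeneity, PAF = [P(Y=1) − p₀] / P(Y=1).
PAF = (0.16254 − 0.103) / 0.16254 ≈ 0.3663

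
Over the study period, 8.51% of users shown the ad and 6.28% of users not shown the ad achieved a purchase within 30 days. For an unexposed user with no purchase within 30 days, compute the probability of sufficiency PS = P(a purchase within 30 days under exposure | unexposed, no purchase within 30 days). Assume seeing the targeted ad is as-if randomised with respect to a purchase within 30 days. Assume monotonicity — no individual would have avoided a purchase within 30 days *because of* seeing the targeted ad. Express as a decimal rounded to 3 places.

p₁ = 0.0851, p₀ = 0.0628.
Under exogeneity and monotonicity, PS = (p₁ − p₀) / (1 − p₀).
PS = (0.0851 − 0.0628) / (1 − 0.0628) = 0.0223 / 0.9372 ≈ 0.0238

PS ≈ 0.024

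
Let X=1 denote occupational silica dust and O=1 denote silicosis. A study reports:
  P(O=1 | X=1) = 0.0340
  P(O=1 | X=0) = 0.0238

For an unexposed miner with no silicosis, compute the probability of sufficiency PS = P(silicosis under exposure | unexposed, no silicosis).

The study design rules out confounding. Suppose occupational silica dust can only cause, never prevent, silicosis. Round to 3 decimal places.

PS ≈ 0.010

Let p₁ = 0.034, p₀ = 0.0238.
Under exogeneity and monotonicity, PS = (p₁ − p₀) / (1 − p₀).
PS = (0.034 − 0.0238) / (1 − 0.0238) = 0.0102 / 0.9762 ≈ 0.0104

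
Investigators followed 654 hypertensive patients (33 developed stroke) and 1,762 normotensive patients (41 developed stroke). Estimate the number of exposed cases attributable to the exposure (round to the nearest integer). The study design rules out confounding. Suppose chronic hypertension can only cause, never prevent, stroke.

about 18 cases

p₁ = P(outcome | exposed) = 33/654 = 0.050459
p₀ = P(outcome | unexposed) = 41/1762 = 0.023269
PN = (p₁ − p₀)/p₁ = (0.050459 − 0.023269) / 0.050459 ≈ 0.53885.
Attributable cases ≈ PN × (exposed cases) = 0.53885 × 33 ≈ 17.78.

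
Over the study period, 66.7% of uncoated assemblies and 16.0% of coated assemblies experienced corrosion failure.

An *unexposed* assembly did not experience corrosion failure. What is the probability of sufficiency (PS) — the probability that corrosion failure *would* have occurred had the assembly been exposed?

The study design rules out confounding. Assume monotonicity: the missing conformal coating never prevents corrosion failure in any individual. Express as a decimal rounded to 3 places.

p₁ = 0.667, p₀ = 0.16.
Under exogeneity and monotonicity, PS = (p₁ − p₀) / (1 − p₀).
PS = (0.667 − 0.16) / (1 − 0.16) = 0.507 / 0.84 ≈ 0.6036

PS ≈ 0.604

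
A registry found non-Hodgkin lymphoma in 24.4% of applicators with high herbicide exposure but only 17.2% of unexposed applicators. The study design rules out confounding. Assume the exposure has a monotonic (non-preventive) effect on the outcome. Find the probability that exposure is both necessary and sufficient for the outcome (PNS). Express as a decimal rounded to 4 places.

PNS ≈ 0.0720

p₁ = 0.244, p₀ = 0.172.
Under exogeneity and monotonicity, PNS = p₁ − p₀.
PNS = 0.244 − 0.172 = 0.072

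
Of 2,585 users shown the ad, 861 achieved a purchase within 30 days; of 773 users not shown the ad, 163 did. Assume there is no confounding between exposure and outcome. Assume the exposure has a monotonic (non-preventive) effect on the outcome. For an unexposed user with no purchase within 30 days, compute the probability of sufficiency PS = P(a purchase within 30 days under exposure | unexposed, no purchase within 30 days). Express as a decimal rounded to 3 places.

p₁ = P(outcome | exposed) = 861/2585 = 0.33308
p₀ = P(outcome | unexposed) = 163/773 = 0.21087
Under exogeneity and monotonicity, PS = (p₁ − p₀) / (1 − p₀).
PS = (0.33308 − 0.21087) / (1 − 0.21087) = 0.12221 / 0.78913 ≈ 0.1549

PS ≈ 0.155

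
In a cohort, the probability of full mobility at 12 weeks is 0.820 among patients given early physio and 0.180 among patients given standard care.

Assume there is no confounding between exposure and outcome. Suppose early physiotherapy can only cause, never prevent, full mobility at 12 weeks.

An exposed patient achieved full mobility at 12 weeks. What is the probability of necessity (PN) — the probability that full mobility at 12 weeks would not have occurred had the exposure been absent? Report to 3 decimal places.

PN ≈ 0.780

Let p₁ = 0.82, p₀ = 0.18.
Under exogeneity and monotonicity, PN = (p₁ − p₀) / p₁.
PN = (0.82 − 0.18) / 0.82 = 0.64 / 0.82 ≈ 0.7805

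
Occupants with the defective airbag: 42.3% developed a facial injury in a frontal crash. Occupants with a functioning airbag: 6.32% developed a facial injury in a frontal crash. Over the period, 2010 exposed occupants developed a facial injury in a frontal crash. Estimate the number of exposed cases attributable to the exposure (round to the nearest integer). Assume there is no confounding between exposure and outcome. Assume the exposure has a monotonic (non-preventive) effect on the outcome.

p₁ = 0.423, p₀ = 0.0632.
PN = (p₁ − p₀)/p₁ = (0.423 − 0.0632) / 0.423 ≈ 0.85059.
Attributable cases ≈ PN × (exposed cases) = 0.85059 × 2010 ≈ 1709.69.

about 1710 cases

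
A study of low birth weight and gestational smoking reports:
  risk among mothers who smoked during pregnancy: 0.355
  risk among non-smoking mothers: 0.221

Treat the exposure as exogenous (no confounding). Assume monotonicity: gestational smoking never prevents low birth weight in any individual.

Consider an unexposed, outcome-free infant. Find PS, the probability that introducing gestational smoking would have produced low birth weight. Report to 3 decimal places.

Let p₁ = 0.355, p₀ = 0.221.
Under exogeneity and monotonicity, PS = (p₁ − p₀) / (1 − p₀).
PS = (0.355 − 0.221) / (1 − 0.221) = 0.134 / 0.779 ≈ 0.1720

PS ≈ 0.172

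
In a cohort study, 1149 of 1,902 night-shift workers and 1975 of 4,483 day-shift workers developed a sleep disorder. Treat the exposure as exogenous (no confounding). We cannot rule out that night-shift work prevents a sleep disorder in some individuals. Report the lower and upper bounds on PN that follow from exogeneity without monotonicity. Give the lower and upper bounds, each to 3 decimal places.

0.271 ≤ PN ≤ 0.926

p₁ = P(outcome | exposed) = 1149/1902 = 0.6041
p₀ = P(outcome | unexposed) = 1975/4483 = 0.44055
Under exogeneity alone the bounds on PN are max{0,(p₁−p₀)/p₁} ≤ PN ≤ min{1,(1−p₀)/p₁}.
  lower = (p₁ − p₀)/p₁ = 0.16355 / 0.6041 ≈ 0.2707
  upper = min{1, (1 − p₀)/p₁} = 0.55945 / 0.6041 ≈ 0.9261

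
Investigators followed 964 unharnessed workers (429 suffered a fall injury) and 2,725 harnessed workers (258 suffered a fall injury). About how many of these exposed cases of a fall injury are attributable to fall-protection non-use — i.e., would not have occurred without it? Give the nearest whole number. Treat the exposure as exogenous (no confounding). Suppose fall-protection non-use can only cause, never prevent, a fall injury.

p₁ = P(outcome | exposed) = 429/964 = 0.44502
p₀ = P(outcome | unexposed) = 258/2725 = 0.094679
PN = (p₁ − p₀)/p₁ = (0.44502 − 0.094679) / 0.44502 ≈ 0.78725.
Attributable cases ≈ PN × (exposed cases) = 0.78725 × 429 ≈ 337.73.

about 338 cases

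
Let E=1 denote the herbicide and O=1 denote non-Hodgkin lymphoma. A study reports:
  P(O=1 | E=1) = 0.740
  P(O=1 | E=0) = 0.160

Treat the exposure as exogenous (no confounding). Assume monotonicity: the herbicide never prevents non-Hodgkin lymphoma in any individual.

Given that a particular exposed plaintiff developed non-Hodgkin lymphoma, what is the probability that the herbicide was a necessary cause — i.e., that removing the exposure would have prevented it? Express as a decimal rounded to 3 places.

PN ≈ 0.784

Let p₁ = 0.74, p₀ = 0.16.
Under exogeneity and monotonicity, PN = (p₁ − p₀) / p₁.
PN = (0.74 − 0.16) / 0.74 = 0.58 / 0.74 ≈ 0.7838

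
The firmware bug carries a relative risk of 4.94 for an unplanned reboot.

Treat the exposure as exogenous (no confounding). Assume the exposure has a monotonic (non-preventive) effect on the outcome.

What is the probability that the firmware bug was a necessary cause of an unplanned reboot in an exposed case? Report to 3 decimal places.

Under exogeneity and monotonicity, PN = (RR − 1) / RR = 1 − 1/RR.
PN = (4.94 − 1) / 4.94 = 3.94 / 4.94 ≈ 0.7976

PN ≈ 0.798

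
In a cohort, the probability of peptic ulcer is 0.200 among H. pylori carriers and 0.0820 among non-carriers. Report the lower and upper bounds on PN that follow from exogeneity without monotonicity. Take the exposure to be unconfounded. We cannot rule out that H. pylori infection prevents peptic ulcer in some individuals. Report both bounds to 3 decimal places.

0.590 ≤ PN ≤ 1.000

Let p₁ = 0.2, p₀ = 0.082.
Under exogeneity alone the bounds on PN are max{0,(p₁−p₀)/p₁} ≤ PN ≤ min{1,(1−p₀)/p₁}.
  lower = (p₁ − p₀)/p₁ = 0.118 / 0.2 ≈ 0.5900
  upper = min{1, (1 − p₀)/p₁} = 0.918 / 0.2 ≈ 4.5900 → capped at 1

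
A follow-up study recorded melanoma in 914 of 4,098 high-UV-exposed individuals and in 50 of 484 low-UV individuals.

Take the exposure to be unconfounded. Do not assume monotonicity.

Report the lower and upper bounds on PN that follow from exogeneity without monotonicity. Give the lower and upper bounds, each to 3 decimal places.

p₁ = P(outcome | exposed) = 914/4098 = 0.22304
p₀ = P(outcome | unexposed) = 50/484 = 0.10331
Under exogeneity alone the bounds on PN are max{0,(p₁−p₀)/p₁} ≤ PN ≤ min{1,(1−p₀)/p₁}.
  lower = (p₁ − p₀)/p₁ = 0.11973 / 0.22304 ≈ 0.5368
  upper = min{1, (1 − p₀)/p₁} = 0.89669 / 0.22304 ≈ 4.0204 → capped at 1

0.537 ≤ PN ≤ 1.000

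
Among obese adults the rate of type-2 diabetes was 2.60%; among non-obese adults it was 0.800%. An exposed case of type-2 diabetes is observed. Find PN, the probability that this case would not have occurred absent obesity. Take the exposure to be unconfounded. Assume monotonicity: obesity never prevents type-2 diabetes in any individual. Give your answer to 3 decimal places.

PN ≈ 0.692

p₁ = 0.026, p₀ = 0.008.
Under exogeneity and monotonicity, PN = (p₁ − p₀) / p₁.
PN = (0.026 − 0.008) / 0.026 = 0.018 / 0.026 ≈ 0.6923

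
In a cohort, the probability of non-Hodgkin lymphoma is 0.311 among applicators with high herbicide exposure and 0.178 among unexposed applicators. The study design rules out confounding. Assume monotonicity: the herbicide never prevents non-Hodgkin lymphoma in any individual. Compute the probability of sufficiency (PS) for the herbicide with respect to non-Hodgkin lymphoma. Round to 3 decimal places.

PS ≈ 0.162

Let p₁ = 0.311, p₀ = 0.178.
Under exogeneity and monotonicity, PS = (p₁ − p₀) / (1 − p₀).
PS = (0.311 − 0.178) / (1 − 0.178) = 0.133 / 0.822 ≈ 0.1618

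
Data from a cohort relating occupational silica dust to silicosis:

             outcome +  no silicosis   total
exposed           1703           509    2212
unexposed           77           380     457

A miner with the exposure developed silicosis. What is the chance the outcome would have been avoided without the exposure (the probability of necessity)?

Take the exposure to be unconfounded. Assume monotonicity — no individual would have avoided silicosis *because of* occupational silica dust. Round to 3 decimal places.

PN ≈ 0.781

p₁ = P(outcome | exposed) = 1703/2212 = 0.76989
p₀ = P(outcome | unexposed) = 77/457 = 0.16849
Under exogeneity and monotonicity, PN = (p₁ − p₀)/p₁.
PN = (0.76989 − 0.16849) / 0.76989 ≈ 0.7812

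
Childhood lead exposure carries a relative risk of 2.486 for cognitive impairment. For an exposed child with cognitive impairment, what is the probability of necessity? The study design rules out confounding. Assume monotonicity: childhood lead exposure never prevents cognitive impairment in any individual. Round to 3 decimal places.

PN ≈ 0.598

Under exogeneity and monotonicity, PN = (RR − 1) / RR = 1 − 1/RR.
PN = (2.486 − 1) / 2.486 = 1.486 / 2.486 ≈ 0.5977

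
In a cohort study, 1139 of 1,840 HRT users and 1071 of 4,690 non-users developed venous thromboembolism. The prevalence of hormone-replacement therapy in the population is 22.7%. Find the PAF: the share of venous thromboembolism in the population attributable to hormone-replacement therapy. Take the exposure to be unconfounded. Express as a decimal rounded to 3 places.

p₁ = P(outcome | exposed) = 1139/1840 = 0.61902
p₀ = P(outcome | unexposed) = 1071/4690 = 0.22836
Overall risk P(Y=1) = π·p₁ + (1−π)·p₀ = 0.227×0.61902 + 0.773×0.22836 = 0.31704.
Under exogeneity, PAF = [P(Y=1) − p₀] / P(Y=1).
PAF = (0.31704 − 0.22836) / 0.31704 ≈ 0.2797

PAF ≈ 0.280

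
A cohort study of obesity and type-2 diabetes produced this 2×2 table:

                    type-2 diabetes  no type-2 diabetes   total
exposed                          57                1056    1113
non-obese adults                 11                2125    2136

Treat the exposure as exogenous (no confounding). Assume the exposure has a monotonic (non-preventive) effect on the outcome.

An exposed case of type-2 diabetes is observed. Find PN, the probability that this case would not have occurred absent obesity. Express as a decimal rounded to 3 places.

p₁ = P(outcome | exposed) = 57/1113 = 0.051213
p₀ = P(outcome | unexposed) = 11/2136 = 0.0051498
Under exogeneity and monotonicity, PN = (p₁ − p₀) / p₁.
PN = (0.051213 − 0.0051498) / 0.051213 = 0.046063 / 0.051213 ≈ 0.8994

PN ≈ 0.899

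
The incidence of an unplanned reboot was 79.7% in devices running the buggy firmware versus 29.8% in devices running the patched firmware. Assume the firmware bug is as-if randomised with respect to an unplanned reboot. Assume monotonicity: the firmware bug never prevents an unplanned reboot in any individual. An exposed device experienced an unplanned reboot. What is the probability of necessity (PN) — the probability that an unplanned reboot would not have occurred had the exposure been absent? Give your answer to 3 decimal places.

p₁ = 0.797, p₀ = 0.298.
Under exogeneity and monotonicity, PN = (p₁ − p₀) / p₁.
PN = (0.797 − 0.298) / 0.797 = 0.499 / 0.797 ≈ 0.6261

PN ≈ 0.626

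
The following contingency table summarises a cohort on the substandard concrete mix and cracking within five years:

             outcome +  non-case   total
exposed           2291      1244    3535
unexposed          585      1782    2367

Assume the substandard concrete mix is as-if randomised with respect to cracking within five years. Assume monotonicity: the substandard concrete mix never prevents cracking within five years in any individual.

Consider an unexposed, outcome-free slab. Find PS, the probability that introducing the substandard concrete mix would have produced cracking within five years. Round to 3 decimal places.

PS ≈ 0.533

p₁ = P(outcome | exposed) = 2291/3535 = 0.64809
p₀ = P(outcome | unexposed) = 585/2367 = 0.24715
Under exogeneity and monotonicity, PS = (p₁ − p₀)/(1 − p₀).
PS = (0.64809 − 0.24715) / 0.75285 ≈ 0.5326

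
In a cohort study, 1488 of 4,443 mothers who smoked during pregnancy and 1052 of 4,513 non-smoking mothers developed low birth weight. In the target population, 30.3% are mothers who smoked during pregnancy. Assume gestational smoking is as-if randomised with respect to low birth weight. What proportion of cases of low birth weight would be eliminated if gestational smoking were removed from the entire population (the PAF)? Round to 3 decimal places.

PAF ≈ 0.117

p₁ = P(outcome | exposed) = 1488/4443 = 0.33491
p₀ = P(outcome | unexposed) = 1052/4513 = 0.2331
Overall risk P(Y=1) = π·p₁ + (1−π)·p₀ = 0.303×0.33491 + 0.697×0.2331 = 0.26395.
Under exogeneity, PAF = [P(Y=1) − p₀] / P(Y=1).
PAF = (0.26395 − 0.2331) / 0.26395 ≈ 0.1169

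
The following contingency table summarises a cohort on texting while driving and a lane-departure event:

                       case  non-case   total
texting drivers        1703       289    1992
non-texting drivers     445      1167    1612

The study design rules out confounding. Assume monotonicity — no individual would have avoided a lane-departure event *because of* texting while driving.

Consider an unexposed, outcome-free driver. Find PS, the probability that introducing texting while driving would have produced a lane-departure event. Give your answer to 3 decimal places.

p₁ = P(outcome | exposed) = 1703/1992 = 0.85492
p₀ = P(outcome | unexposed) = 445/1612 = 0.27605
Under exogeneity and monotonicity, PS = (p₁ − p₀) / (1 − p₀).
PS = (0.85492 − 0.27605) / (1 − 0.27605) = 0.57887 / 0.72395 ≈ 0.7996

PS ≈ 0.800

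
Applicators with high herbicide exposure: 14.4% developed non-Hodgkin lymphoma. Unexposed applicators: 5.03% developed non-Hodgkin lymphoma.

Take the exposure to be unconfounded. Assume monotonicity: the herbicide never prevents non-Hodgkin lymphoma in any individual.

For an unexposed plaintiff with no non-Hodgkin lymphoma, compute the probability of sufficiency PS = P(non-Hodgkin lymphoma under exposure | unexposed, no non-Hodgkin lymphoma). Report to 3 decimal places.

p₁ = 0.144, p₀ = 0.0503.
Under exogeneity and monotonicity, PS = (p₁ − p₀) / (1 − p₀).
PS = (0.144 − 0.0503) / (1 − 0.0503) = 0.0937 / 0.9497 ≈ 0.0987

PS ≈ 0.099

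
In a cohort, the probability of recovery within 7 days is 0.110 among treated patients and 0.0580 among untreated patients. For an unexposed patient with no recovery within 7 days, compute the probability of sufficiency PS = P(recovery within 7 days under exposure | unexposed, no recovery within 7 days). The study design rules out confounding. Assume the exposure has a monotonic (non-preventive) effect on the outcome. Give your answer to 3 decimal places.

Let p₁ = 0.11, p₀ = 0.058.
Under exogeneity and monotonicity, PS = (p₁ − p₀) / (1 − p₀).
PS = (0.11 − 0.058) / (1 − 0.058) = 0.052 / 0.942 ≈ 0.0552

PS ≈ 0.055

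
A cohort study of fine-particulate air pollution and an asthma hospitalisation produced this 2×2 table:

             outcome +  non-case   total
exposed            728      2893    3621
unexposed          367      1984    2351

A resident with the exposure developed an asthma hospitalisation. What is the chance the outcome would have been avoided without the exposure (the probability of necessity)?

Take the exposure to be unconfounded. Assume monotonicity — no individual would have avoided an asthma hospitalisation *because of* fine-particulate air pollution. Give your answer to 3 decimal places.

PN ≈ 0.224

p₁ = P(outcome | exposed) = 728/3621 = 0.20105
p₀ = P(outcome | unexposed) = 367/2351 = 0.1561
Under exogeneity and monotonicity, PN = (p₁ − p₀)/p₁.
PN = (0.20105 − 0.1561) / 0.20105 ≈ 0.2236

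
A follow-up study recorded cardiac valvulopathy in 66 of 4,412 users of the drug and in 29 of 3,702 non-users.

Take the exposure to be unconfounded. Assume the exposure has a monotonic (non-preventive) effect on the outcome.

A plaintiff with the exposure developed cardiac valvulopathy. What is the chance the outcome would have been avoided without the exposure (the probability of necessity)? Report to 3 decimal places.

PN ≈ 0.476

p₁ = P(outcome | exposed) = 66/4412 = 0.014959
p₀ = P(outcome | unexposed) = 29/3702 = 0.0078336
Under exogeneity and monotonicity, PN = (p₁ − p₀) / p₁.
PN = (0.014959 − 0.0078336) / 0.014959 = 0.0071256 / 0.014959 ≈ 0.4763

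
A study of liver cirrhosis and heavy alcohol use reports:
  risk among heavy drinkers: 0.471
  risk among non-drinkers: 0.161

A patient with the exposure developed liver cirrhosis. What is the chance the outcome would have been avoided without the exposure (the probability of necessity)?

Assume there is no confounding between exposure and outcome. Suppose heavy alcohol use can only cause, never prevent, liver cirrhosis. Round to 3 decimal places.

Let p₁ = 0.471, p₀ = 0.161.
Under exogeneity and monotonicity, PN = (p₁ − p₀) / p₁.
PN = (0.471 − 0.161) / 0.471 = 0.31 / 0.471 ≈ 0.6582

PN ≈ 0.658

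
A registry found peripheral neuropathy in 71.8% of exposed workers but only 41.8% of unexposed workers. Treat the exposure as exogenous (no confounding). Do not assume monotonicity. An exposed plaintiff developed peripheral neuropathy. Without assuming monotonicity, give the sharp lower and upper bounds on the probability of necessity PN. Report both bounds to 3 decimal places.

p₁ = 0.718, p₀ = 0.418.
Under exogeneity alone the bounds on PN are max{0,(p₁−p₀)/p₁} ≤ PN ≤ min{1,(1−p₀)/p₁}.
  lower = (p₁ − p₀)/p₁ = 0.3 / 0.718 ≈ 0.4178
  upper = min{1, (1 − p₀)/p₁} = 0.582 / 0.718 ≈ 0.8106

0.418 ≤ PN ≤ 0.811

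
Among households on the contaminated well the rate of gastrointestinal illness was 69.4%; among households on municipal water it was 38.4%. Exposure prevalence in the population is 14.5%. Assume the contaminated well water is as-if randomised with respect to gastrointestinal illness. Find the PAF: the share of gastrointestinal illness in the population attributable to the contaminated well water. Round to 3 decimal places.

p₁ = 0.694, p₀ = 0.384.
Overall risk P(Y=1) = π·p₁ + (1−π)·p₀ = 0.145×0.694 + 0.855×0.384 = 0.42895.
Under exogeneity, PAF = [P(Y=1) − p₀] / P(Y=1).
PAF = (0.42895 − 0.384) / 0.42895 ≈ 0.1048

PAF ≈ 0.105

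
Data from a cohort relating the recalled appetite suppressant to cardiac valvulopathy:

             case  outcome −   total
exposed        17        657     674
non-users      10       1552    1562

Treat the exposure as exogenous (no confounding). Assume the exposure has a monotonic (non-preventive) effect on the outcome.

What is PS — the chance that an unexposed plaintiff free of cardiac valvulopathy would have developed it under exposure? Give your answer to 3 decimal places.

PS ≈ 0.019

p₁ = P(outcome | exposed) = 17/674 = 0.025223
p₀ = P(outcome | unexposed) = 10/1562 = 0.006402
Under exogeneity and monotonicity, PS = (p₁ − p₀)/(1 − p₀).
PS = (0.025223 − 0.006402) / 0.9936 ≈ 0.0189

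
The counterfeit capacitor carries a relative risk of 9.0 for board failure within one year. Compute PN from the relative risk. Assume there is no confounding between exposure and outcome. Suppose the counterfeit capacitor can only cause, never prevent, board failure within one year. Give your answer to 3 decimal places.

Under exogeneity and monotonicity, PN = (RR − 1) / RR = 1 − 1/RR.
PN = (9.0 − 1) / 9.0 = 8 / 9.0 ≈ 0.8889

PN ≈ 0.889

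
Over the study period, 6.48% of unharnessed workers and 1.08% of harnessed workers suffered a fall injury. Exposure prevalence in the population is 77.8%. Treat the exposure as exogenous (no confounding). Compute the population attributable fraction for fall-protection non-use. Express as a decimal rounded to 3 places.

PAF ≈ 0.796

p₁ = 0.0648, p₀ = 0.0108.
Overall risk P(Y=1) = π·p₁ + (1−π)·p₀ = 0.778×0.0648 + 0.222×0.0108 = 0.052812.
Under exogeneity, PAF = [P(Y=1) − p₀] / P(Y=1).
PAF = (0.052812 − 0.0108) / 0.052812 ≈ 0.7955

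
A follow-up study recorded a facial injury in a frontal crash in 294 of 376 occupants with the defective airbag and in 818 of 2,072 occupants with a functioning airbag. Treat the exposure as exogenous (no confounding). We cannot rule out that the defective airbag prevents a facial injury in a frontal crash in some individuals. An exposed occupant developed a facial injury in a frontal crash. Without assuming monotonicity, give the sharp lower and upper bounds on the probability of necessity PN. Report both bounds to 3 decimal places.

0.495 ≤ PN ≤ 0.774

p₁ = P(outcome | exposed) = 294/376 = 0.78191
p₀ = P(outcome | unexposed) = 818/2072 = 0.39479
Under exogeneity alone the bounds on PN are max{0,(p₁−p₀)/p₁} ≤ PN ≤ min{1,(1−p₀)/p₁}.
  lower = (p₁ − p₀)/p₁ = 0.38713 / 0.78191 ≈ 0.4951
  upper = min{1, (1 − p₀)/p₁} = 0.60521 / 0.78191 ≈ 0.7740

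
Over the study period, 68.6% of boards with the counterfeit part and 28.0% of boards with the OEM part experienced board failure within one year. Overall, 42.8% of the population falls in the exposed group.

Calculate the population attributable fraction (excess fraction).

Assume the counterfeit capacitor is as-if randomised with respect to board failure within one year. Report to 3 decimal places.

p₁ = 0.686, p₀ = 0.28.
Overall risk P(Y=1) = π·p₁ + (1−π)·p₀ = 0.428×0.686 + 0.572×0.28 = 0.45377.
Under exogeneity, PAF = [P(Y=1) − p₀] / P(Y=1).
PAF = (0.45377 − 0.28) / 0.45377 ≈ 0.3829

PAF ≈ 0.383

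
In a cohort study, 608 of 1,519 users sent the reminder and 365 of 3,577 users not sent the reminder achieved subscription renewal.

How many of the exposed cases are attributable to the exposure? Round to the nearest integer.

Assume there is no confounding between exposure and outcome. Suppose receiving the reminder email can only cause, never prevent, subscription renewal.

p₁ = P(outcome | exposed) = 608/1519 = 0.40026
p₀ = P(outcome | unexposed) = 365/3577 = 0.10204
PN = (p₁ − p₀)/p₁ = (0.40026 − 0.10204) / 0.40026 ≈ 0.74507.
Attributable cases ≈ PN × (exposed cases) = 0.74507 × 608 ≈ 453.00.

about 453 cases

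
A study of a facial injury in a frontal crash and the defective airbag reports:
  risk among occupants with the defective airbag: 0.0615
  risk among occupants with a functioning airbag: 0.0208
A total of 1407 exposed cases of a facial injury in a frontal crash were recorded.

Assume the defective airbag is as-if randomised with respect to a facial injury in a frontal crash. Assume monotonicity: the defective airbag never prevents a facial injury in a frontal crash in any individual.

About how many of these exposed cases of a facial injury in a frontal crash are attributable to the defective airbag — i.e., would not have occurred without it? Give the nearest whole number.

about 931 cases

Let p₁ = 0.0615, p₀ = 0.0208.
PN = (p₁ − p₀)/p₁ = (0.0615 − 0.0208) / 0.0615 ≈ 0.66179.
Attributable cases ≈ PN × (exposed cases) = 0.66179 × 1407 ≈ 931.14.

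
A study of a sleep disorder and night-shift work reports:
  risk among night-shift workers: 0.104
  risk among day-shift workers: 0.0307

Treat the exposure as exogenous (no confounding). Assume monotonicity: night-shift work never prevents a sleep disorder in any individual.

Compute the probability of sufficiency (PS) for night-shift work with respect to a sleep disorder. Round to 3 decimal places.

Let p₁ = 0.104, p₀ = 0.0307.
Under exogeneity and monotonicity, PS = (p₁ − p₀) / (1 − p₀).
PS = (0.104 − 0.0307) / (1 − 0.0307) = 0.0733 / 0.9693 ≈ 0.0756

PS ≈ 0.076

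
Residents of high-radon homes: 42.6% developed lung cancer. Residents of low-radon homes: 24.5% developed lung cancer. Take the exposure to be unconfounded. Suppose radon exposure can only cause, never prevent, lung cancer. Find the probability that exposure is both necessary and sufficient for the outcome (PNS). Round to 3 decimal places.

p₁ = 0.426, p₀ = 0.245.
Under exogeneity and monotonicity, PNS = p₁ − p₀.
PNS = 0.426 − 0.245 = 0.181

PNS ≈ 0.181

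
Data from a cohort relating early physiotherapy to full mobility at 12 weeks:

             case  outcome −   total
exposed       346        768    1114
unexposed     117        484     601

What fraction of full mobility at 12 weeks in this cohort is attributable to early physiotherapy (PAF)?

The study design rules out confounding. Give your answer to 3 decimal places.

p₁ = P(outcome | exposed) = 346/1114 = 0.31059
p₀ = P(outcome | unexposed) = 117/601 = 0.19468
Exposure prevalence π = 1114/1715 = 0.64956; overall risk P(Y=1) = 0.26997.
Under exogeneity, PAF = [P(Y=1) − p₀]/P(Y=1).
PAF = (0.26997 − 0.19468) / 0.26997 ≈ 0.2789

PAF ≈ 0.279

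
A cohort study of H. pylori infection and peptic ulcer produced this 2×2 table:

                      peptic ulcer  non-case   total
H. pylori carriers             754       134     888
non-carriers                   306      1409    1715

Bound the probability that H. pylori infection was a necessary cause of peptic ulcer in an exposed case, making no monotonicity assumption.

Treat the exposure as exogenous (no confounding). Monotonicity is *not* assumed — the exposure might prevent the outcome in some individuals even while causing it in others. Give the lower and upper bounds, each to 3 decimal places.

p₁ = P(outcome | exposed) = 754/888 = 0.8491
p₀ = P(outcome | unexposed) = 306/1715 = 0.17843
Under exogeneity alone the bounds on PN are max{0,(p₁−p₀)/p₁} ≤ PN ≤ min{1,(1−p₀)/p₁}.
  lower = (p₁ − p₀)/p₁ = 0.67067 / 0.8491 ≈ 0.7899
  upper = min{1, (1 − p₀)/p₁} = 0.82157 / 0.8491 ≈ 0.9676

0.790 ≤ PN ≤ 0.968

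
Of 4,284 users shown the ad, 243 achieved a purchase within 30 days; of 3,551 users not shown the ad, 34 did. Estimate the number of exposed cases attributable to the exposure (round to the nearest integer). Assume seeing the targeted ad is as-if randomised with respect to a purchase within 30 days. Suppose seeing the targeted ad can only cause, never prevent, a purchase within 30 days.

p₁ = P(outcome | exposed) = 243/4284 = 0.056723
p₀ = P(outcome | unexposed) = 34/3551 = 0.0095748
PN = (p₁ − p₀)/p₁ = (0.056723 − 0.0095748) / 0.056723 ≈ 0.83120.
Attributable cases ≈ PN × (exposed cases) = 0.83120 × 243 ≈ 201.98.

about 202 cases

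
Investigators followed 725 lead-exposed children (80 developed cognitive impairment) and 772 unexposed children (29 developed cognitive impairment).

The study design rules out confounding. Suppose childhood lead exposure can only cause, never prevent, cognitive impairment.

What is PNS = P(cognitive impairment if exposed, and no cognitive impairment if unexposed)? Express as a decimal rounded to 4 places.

PNS ≈ 0.0728

p₁ = P(outcome | exposed) = 80/725 = 0.11034
p₀ = P(outcome | unexposed) = 29/772 = 0.037565
Under exogeneity and monotonicity, PNS = p₁ − p₀.
PNS = 0.11034 − 0.037565 = 0.07278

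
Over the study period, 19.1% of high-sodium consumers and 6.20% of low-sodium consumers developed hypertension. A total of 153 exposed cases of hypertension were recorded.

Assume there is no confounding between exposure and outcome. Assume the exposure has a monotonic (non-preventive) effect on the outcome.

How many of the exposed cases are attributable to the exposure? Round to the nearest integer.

about 103 cases

p₁ = 0.191, p₀ = 0.062.
PN = (p₁ − p₀)/p₁ = (0.191 − 0.062) / 0.191 ≈ 0.67539.
Attributable cases ≈ PN × (exposed cases) = 0.67539 × 153 ≈ 103.34.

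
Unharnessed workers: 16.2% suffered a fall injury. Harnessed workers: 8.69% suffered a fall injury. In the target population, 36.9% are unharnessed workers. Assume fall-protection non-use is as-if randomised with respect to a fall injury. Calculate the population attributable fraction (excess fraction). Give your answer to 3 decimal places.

p₁ = 0.162, p₀ = 0.0869.
Overall risk P(Y=1) = π·p₁ + (1−π)·p₀ = 0.369×0.162 + 0.631×0.0869 = 0.11461.
Under exogeneity, PAF = [P(Y=1) − p₀] / P(Y=1).
PAF = (0.11461 − 0.0869) / 0.11461 ≈ 0.2418

PAF ≈ 0.242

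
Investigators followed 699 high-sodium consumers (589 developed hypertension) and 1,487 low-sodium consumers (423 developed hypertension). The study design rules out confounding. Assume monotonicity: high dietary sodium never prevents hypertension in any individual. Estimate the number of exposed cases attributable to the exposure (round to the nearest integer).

about 390 cases

p₁ = P(outcome | exposed) = 589/699 = 0.84263
p₀ = P(outcome | unexposed) = 423/1487 = 0.28447
PN = (p₁ − p₀)/p₁ = (0.84263 − 0.28447) / 0.84263 ≈ 0.66241.
Attributable cases ≈ PN × (exposed cases) = 0.66241 × 589 ≈ 390.16.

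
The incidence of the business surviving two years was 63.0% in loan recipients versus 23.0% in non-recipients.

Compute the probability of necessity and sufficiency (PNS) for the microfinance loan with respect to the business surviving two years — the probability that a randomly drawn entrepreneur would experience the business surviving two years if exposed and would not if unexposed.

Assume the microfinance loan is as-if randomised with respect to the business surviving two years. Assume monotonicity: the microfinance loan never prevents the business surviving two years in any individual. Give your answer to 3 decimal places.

p₁ = 0.63, p₀ = 0.23.
Under exogeneity and monotonicity, PNS = p₁ − p₀.
PNS = 0.63 − 0.23 = 0.4

PNS ≈ 0.400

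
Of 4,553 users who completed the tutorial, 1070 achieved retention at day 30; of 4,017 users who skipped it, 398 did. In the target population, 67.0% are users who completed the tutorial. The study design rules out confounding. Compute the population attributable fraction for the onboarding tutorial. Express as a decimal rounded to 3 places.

PAF ≈ 0.479

p₁ = P(outcome | exposed) = 1070/4553 = 0.23501
p₀ = P(outcome | unexposed) = 398/4017 = 0.099079
Overall risk P(Y=1) = π·p₁ + (1−π)·p₀ = 0.67×0.23501 + 0.33×0.099079 = 0.19015.
Under exogeneity, PAF = [P(Y=1) − p₀] / P(Y=1).
PAF = (0.19015 − 0.099079) / 0.19015 ≈ 0.4790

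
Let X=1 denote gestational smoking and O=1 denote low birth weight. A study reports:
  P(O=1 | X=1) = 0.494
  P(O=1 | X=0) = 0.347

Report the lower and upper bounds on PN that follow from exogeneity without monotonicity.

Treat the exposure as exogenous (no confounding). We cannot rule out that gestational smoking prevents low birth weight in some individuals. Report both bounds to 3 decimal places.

Let p₁ = 0.494, p₀ = 0.347.
Under exogeneity alone the bounds on PN are max{0,(p₁−p₀)/p₁} ≤ PN ≤ min{1,(1−p₀)/p₁}.
  lower = (p₁ − p₀)/p₁ = 0.147 / 0.494 ≈ 0.2976
  upper = min{1, (1 − p₀)/p₁} = 0.653 / 0.494 ≈ 1.3219 → capped at 1

0.298 ≤ PN ≤ 1.000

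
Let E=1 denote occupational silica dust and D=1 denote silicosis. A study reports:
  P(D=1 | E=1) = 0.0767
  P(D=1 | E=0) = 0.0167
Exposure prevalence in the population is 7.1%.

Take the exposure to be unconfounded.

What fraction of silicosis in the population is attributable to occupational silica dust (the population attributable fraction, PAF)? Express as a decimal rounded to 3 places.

PAF ≈ 0.203

Let p₁ = 0.0767, p₀ = 0.0167.
Overall risk P(Y=1) = π·p₁ + (1−π)·p₀ = 0.071×0.0767 + 0.929×0.0167 = 0.02096.
Under exogeneity, PAF = [P(Y=1) − p₀] / P(Y=1).
PAF = (0.02096 − 0.0167) / 0.02096 ≈ 0.2032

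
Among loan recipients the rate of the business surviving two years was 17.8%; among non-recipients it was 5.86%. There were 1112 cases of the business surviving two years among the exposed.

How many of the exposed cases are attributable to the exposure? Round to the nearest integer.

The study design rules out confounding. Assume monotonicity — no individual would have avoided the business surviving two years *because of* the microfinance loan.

about 746 cases

p₁ = 0.178, p₀ = 0.0586.
PN = (p₁ − p₀)/p₁ = (0.178 − 0.0586) / 0.178 ≈ 0.67079.
Attributable cases ≈ PN × (exposed cases) = 0.67079 × 1112 ≈ 745.91.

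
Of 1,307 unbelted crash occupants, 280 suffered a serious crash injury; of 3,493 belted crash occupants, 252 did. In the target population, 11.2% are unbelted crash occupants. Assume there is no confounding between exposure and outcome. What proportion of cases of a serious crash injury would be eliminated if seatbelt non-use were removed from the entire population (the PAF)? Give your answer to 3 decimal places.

PAF ≈ 0.181

p₁ = P(outcome | exposed) = 280/1307 = 0.21423
p₀ = P(outcome | unexposed) = 252/3493 = 0.072144
Overall risk P(Y=1) = π·p₁ + (1−π)·p₀ = 0.112×0.21423 + 0.888×0.072144 = 0.088058.
Under exogeneity, PAF = [P(Y=1) − p₀] / P(Y=1).
PAF = (0.088058 − 0.072144) / 0.088058 ≈ 0.1807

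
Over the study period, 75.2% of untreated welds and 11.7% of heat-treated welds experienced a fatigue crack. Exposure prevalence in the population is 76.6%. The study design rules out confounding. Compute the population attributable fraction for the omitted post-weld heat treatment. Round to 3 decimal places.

p₁ = 0.752, p₀ = 0.117.
Overall risk P(Y=1) = π·p₁ + (1−π)·p₀ = 0.766×0.752 + 0.234×0.117 = 0.60341.
Under exogeneity, PAF = [P(Y=1) − p₀] / P(Y=1).
PAF = (0.60341 − 0.117) / 0.60341 ≈ 0.8061

PAF ≈ 0.806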